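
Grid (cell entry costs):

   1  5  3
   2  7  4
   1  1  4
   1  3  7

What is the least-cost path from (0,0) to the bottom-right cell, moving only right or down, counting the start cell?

15

One optimal route is r0c0 -> r1c0 -> r2c0 -> r2c1 -> r3c1 -> r3c2.
Its cost is 1 + 2 + 1 + 1 + 3 + 7 = 15.
For comparison, the top-then-right route costs 24.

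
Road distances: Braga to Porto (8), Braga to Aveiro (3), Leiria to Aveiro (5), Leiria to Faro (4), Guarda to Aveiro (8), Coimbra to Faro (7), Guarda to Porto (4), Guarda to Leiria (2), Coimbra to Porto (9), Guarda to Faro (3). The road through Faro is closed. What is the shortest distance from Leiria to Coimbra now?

Some routes from Leiria to Coimbra avoiding Faro:
Leiria → Aveiro → Braga → Porto → Coimbra: 5 + 3 + 8 + 9 = 25
Leiria → Aveiro → Guarda → Porto → Coimbra: 5 + 8 + 4 + 9 = 26
Leiria → Guarda → Porto → Coimbra: 2 + 4 + 9 = 15
The minimum is 15.

15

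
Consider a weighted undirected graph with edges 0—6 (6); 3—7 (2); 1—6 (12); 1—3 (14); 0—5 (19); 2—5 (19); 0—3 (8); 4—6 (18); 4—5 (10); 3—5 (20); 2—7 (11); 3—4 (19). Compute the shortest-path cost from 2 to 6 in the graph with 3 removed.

44

Paths from 2 to 6 avoiding 3:
2 -> 5 -> 4 -> 6: 19 + 10 + 18 = 47
2 -> 5 -> 0 -> 6: 19 + 19 + 6 = 44
Shortest: 44.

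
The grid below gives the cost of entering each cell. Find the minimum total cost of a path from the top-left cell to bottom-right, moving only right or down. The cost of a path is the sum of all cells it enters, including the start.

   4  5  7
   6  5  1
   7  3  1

Path [0,0] [0,1] [1,1] [1,2] [2,2]: 4 + 5 + 5 + 1 + 1 = 16.
For comparison, the top-then-right route costs 18.

16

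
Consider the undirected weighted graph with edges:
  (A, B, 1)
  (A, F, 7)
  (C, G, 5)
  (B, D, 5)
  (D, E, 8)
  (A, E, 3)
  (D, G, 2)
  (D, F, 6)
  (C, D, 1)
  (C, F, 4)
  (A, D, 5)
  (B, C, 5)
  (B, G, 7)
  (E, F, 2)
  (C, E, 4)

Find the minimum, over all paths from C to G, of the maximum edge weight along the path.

A few of the C→G routes:
C→E→A→D→G: max(4, 3, 5, 2) = 5
C→B→A→D→G: max(5, 1, 5, 2) = 5
C→G: max(5) = 5
C→D→G: max(1, 2) = 2
C→E→A→B→D→G: max(4, 3, 1, 5, 2) = 5
Best route has worst link 2.

2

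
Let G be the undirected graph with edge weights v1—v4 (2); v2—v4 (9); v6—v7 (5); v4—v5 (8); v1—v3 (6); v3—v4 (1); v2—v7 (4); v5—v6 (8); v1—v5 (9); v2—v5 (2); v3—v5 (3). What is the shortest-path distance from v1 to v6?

14

A few of the v1→v6 routes:
v1→v4→v3→v5→v6: 2 + 1 + 3 + 8 = 14
v1→v5→v6: 9 + 8 = 17
v1→v3→v5→v6: 6 + 3 + 8 = 17
Best route has total 14.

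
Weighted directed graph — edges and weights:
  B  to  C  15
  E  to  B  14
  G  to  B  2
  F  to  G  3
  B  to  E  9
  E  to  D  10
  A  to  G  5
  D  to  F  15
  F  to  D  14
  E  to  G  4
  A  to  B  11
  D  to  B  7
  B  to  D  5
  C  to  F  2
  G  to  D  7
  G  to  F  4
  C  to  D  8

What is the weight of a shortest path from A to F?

9

Comparing a few candidate routes:
A-G-B-C-F: 5 + 2 + 15 + 2 = 24
A-B-C-F: 11 + 15 + 2 = 28
A-G-D-F: 5 + 7 + 15 = 27
A-G-B-D-F: 5 + 2 + 5 + 15 = 27
A-G-F: 5 + 4 = 9
Shortest: 9.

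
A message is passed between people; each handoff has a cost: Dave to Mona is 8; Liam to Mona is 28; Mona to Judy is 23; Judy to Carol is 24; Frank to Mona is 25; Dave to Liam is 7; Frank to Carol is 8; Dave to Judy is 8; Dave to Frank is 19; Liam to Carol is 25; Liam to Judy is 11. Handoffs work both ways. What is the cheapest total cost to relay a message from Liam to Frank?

26

Some routes from Liam to Frank:
Liam -> Dave -> Judy -> Carol -> Frank: 7 + 8 + 24 + 8 = 47
Liam -> Dave -> Mona -> Frank: 7 + 8 + 25 = 40
Liam -> Judy -> Carol -> Frank: 11 + 24 + 8 = 43
Liam -> Judy -> Dave -> Frank: 11 + 8 + 19 = 38
Liam -> Carol -> Frank: 25 + 8 = 33
Liam -> Dave -> Frank: 7 + 19 = 26
The minimum is 26.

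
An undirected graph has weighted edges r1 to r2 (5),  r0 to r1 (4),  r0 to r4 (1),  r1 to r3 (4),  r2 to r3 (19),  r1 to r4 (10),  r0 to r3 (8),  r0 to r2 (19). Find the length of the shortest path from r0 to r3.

A few of the r0→r3 routes:
r0 - r4 - r1 - r3: 1 + 10 + 4 = 15
r0 - r1 - r3: 4 + 4 = 8
r0 - r4 - r1 - r2 - r3: 1 + 10 + 5 + 19 = 35
r0 - r1 - r2 - r3: 4 + 5 + 19 = 28
r0 - r3: 8
r0 - r2 - r1 - r3: 19 + 5 + 4 = 28
Shortest: 8.

8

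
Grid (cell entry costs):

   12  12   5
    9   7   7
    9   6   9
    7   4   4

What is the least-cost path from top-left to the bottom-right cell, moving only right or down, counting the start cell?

42

Path (0,0) -> (1,0) -> (1,1) -> (2,1) -> (3,1) -> (3,2): 12 + 9 + 7 + 6 + 4 + 4 = 42.
For comparison, the top-then-right route costs 49.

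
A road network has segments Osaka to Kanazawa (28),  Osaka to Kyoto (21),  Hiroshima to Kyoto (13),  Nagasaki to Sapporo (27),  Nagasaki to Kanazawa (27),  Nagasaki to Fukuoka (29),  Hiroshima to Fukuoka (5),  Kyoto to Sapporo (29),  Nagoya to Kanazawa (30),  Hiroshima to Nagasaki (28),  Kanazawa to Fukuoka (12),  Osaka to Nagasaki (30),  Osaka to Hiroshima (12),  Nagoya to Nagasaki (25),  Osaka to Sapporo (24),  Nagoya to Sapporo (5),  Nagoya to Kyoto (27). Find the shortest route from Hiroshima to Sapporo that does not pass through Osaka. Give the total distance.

42

Checking several routes:
Hiroshima -> Fukuoka -> Kanazawa -> Nagoya -> Sapporo: 5 + 12 + 30 + 5 = 52
Hiroshima -> Kyoto -> Nagoya -> Sapporo: 13 + 27 + 5 = 45
Hiroshima -> Nagasaki -> Sapporo: 28 + 27 = 55
Hiroshima -> Kyoto -> Sapporo: 13 + 29 = 42
Shortest: 42 mi.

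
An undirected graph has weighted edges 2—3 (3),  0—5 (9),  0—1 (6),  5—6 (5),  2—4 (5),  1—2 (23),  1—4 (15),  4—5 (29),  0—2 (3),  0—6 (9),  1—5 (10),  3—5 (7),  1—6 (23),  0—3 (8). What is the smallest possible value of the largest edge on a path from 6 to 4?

7

Comparing a few candidate routes:
6 → 0 → 3 → 2 → 4: max(9, 8, 3, 5) = 9
6 → 5 → 3 → 0 → 2 → 4: max(5, 7, 8, 3, 5) = 8
6 → 0 → 5 → 3 → 2 → 4: max(9, 9, 7, 3, 5) = 9
6 → 5 → 3 → 2 → 4: max(5, 7, 3, 5) = 7
6 → 0 → 2 → 4: max(9, 3, 5) = 9
Best route has worst link 7.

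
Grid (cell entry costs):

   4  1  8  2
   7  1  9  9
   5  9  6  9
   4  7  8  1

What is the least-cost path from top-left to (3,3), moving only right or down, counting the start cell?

30

Best path: (0,0) (0,1) (1,1) (1,2) (2,2) (3,2) (3,3)
Cost: 4 + 1 + 1 + 9 + 6 + 8 + 1 = 30
For comparison, the top-then-right route costs 34.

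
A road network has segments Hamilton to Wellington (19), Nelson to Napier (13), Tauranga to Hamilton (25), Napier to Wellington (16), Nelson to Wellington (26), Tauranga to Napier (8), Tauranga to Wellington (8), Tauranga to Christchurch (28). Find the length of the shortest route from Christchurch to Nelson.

Some routes from Christchurch to Nelson:
Christchurch-Tauranga-Wellington-Napier-Nelson: 28 + 8 + 16 + 13 = 65
Christchurch-Tauranga-Hamilton-Wellington-Nelson: 28 + 25 + 19 + 26 = 98
Christchurch-Tauranga-Napier-Wellington-Nelson: 28 + 8 + 16 + 26 = 78
Christchurch-Tauranga-Napier-Nelson: 28 + 8 + 13 = 49
Christchurch-Tauranga-Wellington-Nelson: 28 + 8 + 26 = 62
The minimum is 49.

49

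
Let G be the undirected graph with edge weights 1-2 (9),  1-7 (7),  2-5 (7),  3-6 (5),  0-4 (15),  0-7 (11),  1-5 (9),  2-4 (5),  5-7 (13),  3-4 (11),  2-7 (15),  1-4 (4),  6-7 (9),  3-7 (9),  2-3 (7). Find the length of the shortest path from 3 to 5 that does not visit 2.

Checking several routes:
3 → 7 → 5: 9 + 13 = 22
3 → 6 → 7 → 5: 5 + 9 + 13 = 27
3 → 4 → 1 → 5: 11 + 4 + 9 = 24
3 → 7 → 1 → 5: 9 + 7 + 9 = 25
Shortest: 22.

22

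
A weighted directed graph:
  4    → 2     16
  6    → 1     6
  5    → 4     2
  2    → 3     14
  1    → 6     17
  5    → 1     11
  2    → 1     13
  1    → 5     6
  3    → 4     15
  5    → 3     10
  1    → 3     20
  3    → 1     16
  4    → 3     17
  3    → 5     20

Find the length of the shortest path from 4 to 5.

A few of the 4→5 routes:
4 - 2 - 3 - 1 - 5: 16 + 14 + 16 + 6 = 52
4 - 3 - 5: 17 + 20 = 37
4 - 3 - 1 - 5: 17 + 16 + 6 = 39
4 - 2 - 3 - 5: 16 + 14 + 20 = 50
4 - 2 - 1 - 5: 16 + 13 + 6 = 35
The minimum is 35.

35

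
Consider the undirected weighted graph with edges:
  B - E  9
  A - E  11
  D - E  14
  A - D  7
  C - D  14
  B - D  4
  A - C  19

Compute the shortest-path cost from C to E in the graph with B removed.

Candidate routes:
C → D → E: 14 + 14 = 28
C → A → D → E: 19 + 7 + 14 = 40
C → D → A → E: 14 + 7 + 11 = 32
C → A → E: 19 + 11 = 30
Shortest: 28.

28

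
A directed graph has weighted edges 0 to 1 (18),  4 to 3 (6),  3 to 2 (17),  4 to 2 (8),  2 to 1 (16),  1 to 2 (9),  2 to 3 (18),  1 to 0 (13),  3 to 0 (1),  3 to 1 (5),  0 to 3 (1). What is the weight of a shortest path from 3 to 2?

14

Paths from 3 to 2:
3→1→2: 5 + 9 = 14
3→2: 17
3→0→1→2: 1 + 18 + 9 = 28
The minimum is 14.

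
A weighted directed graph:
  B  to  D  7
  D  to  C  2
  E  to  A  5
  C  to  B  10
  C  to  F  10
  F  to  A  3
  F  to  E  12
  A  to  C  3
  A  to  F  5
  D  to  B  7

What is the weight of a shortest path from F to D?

Routes from F to D:
F - A - C - B - D: 3 + 3 + 10 + 7 = 23
F - E - A - C - B - D: 12 + 5 + 3 + 10 + 7 = 37
Best route has total 23.

23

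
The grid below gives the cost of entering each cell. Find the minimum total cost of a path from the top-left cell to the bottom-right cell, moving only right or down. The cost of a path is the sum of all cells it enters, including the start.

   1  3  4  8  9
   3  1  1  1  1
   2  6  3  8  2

10

One optimal route is (0,0) (0,1) (1,1) (1,2) (1,3) (1,4) (2,4).
Its cost is 1 + 3 + 1 + 1 + 1 + 1 + 2 = 10.
(Top row then right column would cost 28.)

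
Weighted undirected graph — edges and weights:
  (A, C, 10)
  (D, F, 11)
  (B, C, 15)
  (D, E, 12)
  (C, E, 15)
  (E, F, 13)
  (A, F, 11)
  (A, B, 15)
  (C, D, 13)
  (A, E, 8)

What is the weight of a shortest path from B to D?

Comparing a few candidate routes:
B-C-D: 15 + 13 = 28
B-A-F-D: 15 + 11 + 11 = 37
B-C-E-D: 15 + 15 + 12 = 42
B-A-C-D: 15 + 10 + 13 = 38
B-A-E-D: 15 + 8 + 12 = 35
The minimum is 28.

28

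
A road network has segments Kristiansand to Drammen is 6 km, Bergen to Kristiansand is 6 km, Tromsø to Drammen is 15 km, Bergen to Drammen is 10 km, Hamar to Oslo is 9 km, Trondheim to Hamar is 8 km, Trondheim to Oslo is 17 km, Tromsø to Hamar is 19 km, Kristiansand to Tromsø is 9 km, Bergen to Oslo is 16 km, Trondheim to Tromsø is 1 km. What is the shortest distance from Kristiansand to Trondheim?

10

Checking several routes:
Kristiansand → Bergen → Drammen → Tromsø → Trondheim: 6 + 10 + 15 + 1 = 32
Kristiansand → Bergen → Oslo → Hamar → Trondheim: 6 + 16 + 9 + 8 = 39
Kristiansand → Tromsø → Hamar → Trondheim: 9 + 19 + 8 = 36
Kristiansand → Bergen → Oslo → Trondheim: 6 + 16 + 17 = 39
Kristiansand → Drammen → Tromsø → Trondheim: 6 + 15 + 1 = 22
Kristiansand → Tromsø → Trondheim: 9 + 1 = 10
The minimum is 10 km.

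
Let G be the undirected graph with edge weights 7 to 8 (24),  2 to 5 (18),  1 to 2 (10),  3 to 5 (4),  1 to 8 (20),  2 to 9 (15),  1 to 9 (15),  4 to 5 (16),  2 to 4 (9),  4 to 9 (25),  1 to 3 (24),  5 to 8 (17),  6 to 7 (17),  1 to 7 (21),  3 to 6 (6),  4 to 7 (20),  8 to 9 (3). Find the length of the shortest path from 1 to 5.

A few of the 1→5 routes:
1→3→5: 24 + 4 = 28
1→2→4→5: 10 + 9 + 16 = 35
1→9→8→5: 15 + 3 + 17 = 35
1→8→5: 20 + 17 = 37
1→2→5: 10 + 18 = 28
Best route has total 28.

28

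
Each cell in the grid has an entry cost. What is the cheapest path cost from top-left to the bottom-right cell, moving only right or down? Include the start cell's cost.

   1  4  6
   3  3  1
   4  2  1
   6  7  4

13

Best path: [0,0] -> [1,0] -> [1,1] -> [1,2] -> [2,2] -> [3,2]
Cost: 1 + 3 + 3 + 1 + 1 + 4 = 13
(Top row then right column would cost 17.)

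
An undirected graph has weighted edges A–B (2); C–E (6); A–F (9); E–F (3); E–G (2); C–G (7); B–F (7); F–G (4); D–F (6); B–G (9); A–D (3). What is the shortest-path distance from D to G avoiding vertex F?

14

Routes from D to G avoiding F:
D - A - B - G: 3 + 2 + 9 = 14
Shortest: 14.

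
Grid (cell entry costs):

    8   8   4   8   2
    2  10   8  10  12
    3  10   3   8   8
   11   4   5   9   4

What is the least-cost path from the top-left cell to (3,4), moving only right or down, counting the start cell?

Take r0c0 -> r1c0 -> r2c0 -> r2c1 -> r2c2 -> r3c2 -> r3c3 -> r3c4 for a total of 8 + 2 + 3 + 10 + 3 + 5 + 9 + 4 = 44.

44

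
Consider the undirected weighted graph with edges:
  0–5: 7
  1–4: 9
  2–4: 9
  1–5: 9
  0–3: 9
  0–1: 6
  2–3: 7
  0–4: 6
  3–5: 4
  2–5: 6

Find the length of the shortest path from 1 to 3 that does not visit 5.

15

A few of the 1→3 routes:
1 - 0 - 3: 6 + 9 = 15
1 - 4 - 0 - 3: 9 + 6 + 9 = 24
1 - 4 - 2 - 3: 9 + 9 + 7 = 25
Best route has total 15.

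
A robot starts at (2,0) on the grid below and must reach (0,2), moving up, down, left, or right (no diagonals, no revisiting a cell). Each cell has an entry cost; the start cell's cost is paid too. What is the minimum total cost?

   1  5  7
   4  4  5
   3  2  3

Path [2,0] → [1,0] → [0,0] → [0,1] → [0,2]: 3 + 4 + 1 + 5 + 7 = 20.

20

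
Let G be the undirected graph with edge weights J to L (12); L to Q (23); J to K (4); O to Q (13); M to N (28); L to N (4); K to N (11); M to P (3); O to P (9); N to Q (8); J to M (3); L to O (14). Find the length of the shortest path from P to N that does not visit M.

27

Candidate routes:
P - O - L - Q - N: 9 + 14 + 23 + 8 = 54
P - O - Q - L - N: 9 + 13 + 23 + 4 = 49
P - O - L - J - K - N: 9 + 14 + 12 + 4 + 11 = 50
P - O - L - N: 9 + 14 + 4 = 27
P - O - Q - L - J - K - N: 9 + 13 + 23 + 12 + 4 + 11 = 72
P - O - Q - N: 9 + 13 + 8 = 30
Best route has total 27.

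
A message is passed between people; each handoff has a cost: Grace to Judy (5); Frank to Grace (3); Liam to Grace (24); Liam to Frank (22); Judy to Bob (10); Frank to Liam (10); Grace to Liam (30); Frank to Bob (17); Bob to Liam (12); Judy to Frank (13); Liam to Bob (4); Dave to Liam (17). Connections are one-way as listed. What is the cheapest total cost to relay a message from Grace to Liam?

27

A few of the Grace→Liam routes:
Grace→Judy→Frank→Liam: 5 + 13 + 10 = 28
Grace→Liam: 30
Grace→Judy→Bob→Liam: 5 + 10 + 12 = 27
Shortest: 27.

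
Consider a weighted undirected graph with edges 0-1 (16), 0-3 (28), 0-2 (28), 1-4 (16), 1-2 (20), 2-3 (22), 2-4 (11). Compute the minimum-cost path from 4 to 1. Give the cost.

16

Checking several routes:
4-1: 16
4-2-0-1: 11 + 28 + 16 = 55
4-2-1: 11 + 20 = 31
The minimum is 16.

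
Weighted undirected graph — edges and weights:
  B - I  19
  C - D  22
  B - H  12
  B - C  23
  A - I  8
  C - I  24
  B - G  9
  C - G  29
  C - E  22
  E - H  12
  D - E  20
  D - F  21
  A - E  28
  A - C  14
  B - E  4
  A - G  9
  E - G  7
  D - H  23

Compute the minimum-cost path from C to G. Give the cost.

Checking several routes:
C - A - G: 14 + 9 = 23
C - G: 29
C - E - G: 22 + 7 = 29
The minimum is 23.

23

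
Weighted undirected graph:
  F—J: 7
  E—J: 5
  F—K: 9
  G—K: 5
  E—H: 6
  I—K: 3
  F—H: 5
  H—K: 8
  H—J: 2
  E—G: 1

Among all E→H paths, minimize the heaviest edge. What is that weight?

Comparing a few candidate routes:
E-G-K-H: max(1, 5, 8) = 8
E-J-F-H: max(5, 7, 5) = 7
E-J-H: max(5, 2) = 5
E-H: max(6) = 6
Best route has worst link 5.

5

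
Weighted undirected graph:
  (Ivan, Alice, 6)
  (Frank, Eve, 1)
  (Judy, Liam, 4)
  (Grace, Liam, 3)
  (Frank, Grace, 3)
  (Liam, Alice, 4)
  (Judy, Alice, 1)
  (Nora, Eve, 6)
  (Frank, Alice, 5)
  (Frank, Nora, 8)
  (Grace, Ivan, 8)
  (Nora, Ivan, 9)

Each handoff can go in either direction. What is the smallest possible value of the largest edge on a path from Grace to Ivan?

6

Checking several routes:
Grace-Ivan: max(8) = 8
Grace-Liam-Alice-Ivan: max(3, 4, 6) = 6
Grace-Frank-Eve-Nora-Ivan: max(3, 1, 6, 9) = 9
Grace-Liam-Judy-Alice-Ivan: max(3, 4, 1, 6) = 6
Grace-Frank-Alice-Ivan: max(3, 5, 6) = 6
Best route has worst link 6.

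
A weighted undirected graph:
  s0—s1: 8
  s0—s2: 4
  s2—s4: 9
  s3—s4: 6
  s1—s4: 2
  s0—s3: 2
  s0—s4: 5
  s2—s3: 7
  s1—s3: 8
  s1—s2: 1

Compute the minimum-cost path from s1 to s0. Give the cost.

5

Some routes from s1 to s0:
s1-s4-s3-s0: 2 + 6 + 2 = 10
s1-s3-s0: 8 + 2 = 10
s1-s0: 8
s1-s4-s0: 2 + 5 = 7
s1-s2-s0: 1 + 4 = 5
Best route has total 5.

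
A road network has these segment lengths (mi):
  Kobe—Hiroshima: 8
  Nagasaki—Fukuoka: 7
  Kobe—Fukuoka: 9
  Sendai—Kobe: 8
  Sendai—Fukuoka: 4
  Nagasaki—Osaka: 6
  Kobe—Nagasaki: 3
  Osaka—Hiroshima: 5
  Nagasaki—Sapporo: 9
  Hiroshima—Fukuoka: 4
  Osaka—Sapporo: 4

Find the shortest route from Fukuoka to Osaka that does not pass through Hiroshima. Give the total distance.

13

Comparing a few candidate routes:
Fukuoka → Nagasaki → Osaka: 7 + 6 = 13
Fukuoka → Sendai → Kobe → Nagasaki → Osaka: 4 + 8 + 3 + 6 = 21
Fukuoka → Kobe → Nagasaki → Osaka: 9 + 3 + 6 = 18
Fukuoka → Nagasaki → Sapporo → Osaka: 7 + 9 + 4 = 20
Best route has total 13 mi.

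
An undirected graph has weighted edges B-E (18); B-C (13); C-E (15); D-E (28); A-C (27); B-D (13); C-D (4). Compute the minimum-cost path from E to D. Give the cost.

Checking several routes:
E → B → D: 18 + 13 = 31
E → C → D: 15 + 4 = 19
E → D: 28
Best route has total 19.

19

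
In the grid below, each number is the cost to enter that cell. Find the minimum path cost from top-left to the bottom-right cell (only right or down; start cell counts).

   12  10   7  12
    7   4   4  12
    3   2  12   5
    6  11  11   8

49

Take (0,0) -> (1,0) -> (2,0) -> (2,1) -> (2,2) -> (2,3) -> (3,3) for a total of 12 + 7 + 3 + 2 + 12 + 5 + 8 = 49.
(Top row then right column would cost 66.)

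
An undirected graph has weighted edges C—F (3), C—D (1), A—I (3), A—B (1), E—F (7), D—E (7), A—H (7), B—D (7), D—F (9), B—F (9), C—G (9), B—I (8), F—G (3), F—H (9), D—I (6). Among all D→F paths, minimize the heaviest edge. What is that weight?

3

Some routes from D to F:
D - C - F: max(1, 3) = 3
D - E - F: max(7, 7) = 7
D - F: max(9) = 9
Best route has worst link 3.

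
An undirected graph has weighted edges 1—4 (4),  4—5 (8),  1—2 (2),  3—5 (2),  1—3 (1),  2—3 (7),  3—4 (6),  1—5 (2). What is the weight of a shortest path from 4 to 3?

Comparing a few candidate routes:
4 → 1 → 3: 4 + 1 = 5
4 → 1 → 5 → 3: 4 + 2 + 2 = 8
4 → 5 → 3: 8 + 2 = 10
4 → 3: 6
Best route has total 5.

5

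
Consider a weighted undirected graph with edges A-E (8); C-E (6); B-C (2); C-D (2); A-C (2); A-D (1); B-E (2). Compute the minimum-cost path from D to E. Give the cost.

Checking several routes:
D - A - C - B - E: 1 + 2 + 2 + 2 = 7
D - C - E: 2 + 6 = 8
D - C - B - E: 2 + 2 + 2 = 6
Best route has total 6.

6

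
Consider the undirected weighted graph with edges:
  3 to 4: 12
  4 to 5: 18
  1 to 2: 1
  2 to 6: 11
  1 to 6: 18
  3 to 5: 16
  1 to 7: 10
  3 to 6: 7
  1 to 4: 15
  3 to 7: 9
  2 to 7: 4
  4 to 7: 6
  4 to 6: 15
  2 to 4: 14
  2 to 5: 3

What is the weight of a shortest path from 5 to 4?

13

Some routes from 5 to 4:
5 → 4: 18
5 → 2 → 4: 3 + 14 = 17
5 → 2 → 7 → 4: 3 + 4 + 6 = 13
The minimum is 13.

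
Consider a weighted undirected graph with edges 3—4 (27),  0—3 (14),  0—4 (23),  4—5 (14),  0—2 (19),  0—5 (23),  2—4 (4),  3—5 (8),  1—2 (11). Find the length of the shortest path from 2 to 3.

Comparing a few candidate routes:
2 - 0 - 3: 19 + 14 = 33
2 - 4 - 5 - 3: 4 + 14 + 8 = 26
2 - 4 - 3: 4 + 27 = 31
2 - 4 - 0 - 3: 4 + 23 + 14 = 41
2 - 4 - 5 - 0 - 3: 4 + 14 + 23 + 14 = 55
2 - 0 - 5 - 3: 19 + 23 + 8 = 50
Shortest: 26.

26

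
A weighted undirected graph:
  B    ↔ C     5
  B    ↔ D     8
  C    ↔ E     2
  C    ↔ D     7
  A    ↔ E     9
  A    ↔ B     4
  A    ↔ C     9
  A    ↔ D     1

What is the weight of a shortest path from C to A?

8

Candidate routes:
C - D - A: 7 + 1 = 8
C - B - A: 5 + 4 = 9
C - D - B - A: 7 + 8 + 4 = 19
C - A: 9
C - B - D - A: 5 + 8 + 1 = 14
C - E - A: 2 + 9 = 11
The minimum is 8.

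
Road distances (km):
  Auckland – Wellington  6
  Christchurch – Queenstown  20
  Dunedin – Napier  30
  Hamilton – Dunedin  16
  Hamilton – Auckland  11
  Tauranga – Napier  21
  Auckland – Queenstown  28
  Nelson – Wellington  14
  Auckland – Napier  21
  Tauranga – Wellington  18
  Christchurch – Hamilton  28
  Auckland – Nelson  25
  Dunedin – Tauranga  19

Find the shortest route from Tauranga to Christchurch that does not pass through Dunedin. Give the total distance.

A few of the Tauranga→Christchurch routes:
Tauranga - Napier - Auckland - Queenstown - Christchurch: 21 + 21 + 28 + 20 = 90
Tauranga - Wellington - Auckland - Queenstown - Christchurch: 18 + 6 + 28 + 20 = 72
Tauranga - Wellington - Auckland - Hamilton - Christchurch: 18 + 6 + 11 + 28 = 63
Tauranga - Napier - Auckland - Hamilton - Christchurch: 21 + 21 + 11 + 28 = 81
Best route has total 63 km.

63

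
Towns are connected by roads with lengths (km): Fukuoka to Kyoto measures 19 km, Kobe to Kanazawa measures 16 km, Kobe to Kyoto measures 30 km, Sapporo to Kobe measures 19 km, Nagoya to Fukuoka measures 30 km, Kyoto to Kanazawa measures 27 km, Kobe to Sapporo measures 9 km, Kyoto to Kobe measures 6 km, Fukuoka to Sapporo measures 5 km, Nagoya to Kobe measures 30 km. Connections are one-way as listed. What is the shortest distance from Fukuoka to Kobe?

24

Paths from Fukuoka to Kobe:
Fukuoka-Sapporo-Kobe: 5 + 19 = 24
Fukuoka-Kyoto-Kobe: 19 + 6 = 25
The minimum is 24 km.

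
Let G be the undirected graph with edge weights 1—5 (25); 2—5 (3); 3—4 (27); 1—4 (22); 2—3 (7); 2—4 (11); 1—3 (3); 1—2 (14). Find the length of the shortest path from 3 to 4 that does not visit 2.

Candidate routes:
3 - 1 - 4: 3 + 22 = 25
3 - 4: 27
Best route has total 25.

25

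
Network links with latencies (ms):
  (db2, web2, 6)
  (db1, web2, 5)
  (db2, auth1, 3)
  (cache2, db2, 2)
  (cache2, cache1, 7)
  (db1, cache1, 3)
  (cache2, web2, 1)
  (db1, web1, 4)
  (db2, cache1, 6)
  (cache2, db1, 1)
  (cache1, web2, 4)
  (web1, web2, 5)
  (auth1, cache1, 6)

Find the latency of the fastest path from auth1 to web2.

6

Comparing a few candidate routes:
auth1-db2-cache2-web2: 3 + 2 + 1 = 6
auth1-cache1-web2: 6 + 4 = 10
auth1-cache1-db1-cache2-web2: 6 + 3 + 1 + 1 = 11
auth1-db2-web2: 3 + 6 = 9
auth1-db2-cache2-db1-web2: 3 + 2 + 1 + 5 = 11
Best route has total 6 ms.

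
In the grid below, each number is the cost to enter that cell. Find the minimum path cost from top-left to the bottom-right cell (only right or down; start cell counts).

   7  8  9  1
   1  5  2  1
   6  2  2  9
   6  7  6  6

Cheapest: r0c0 r1c0 r1c1 r1c2 r2c2 r3c2 r3c3
  7 + 1 + 5 + 2 + 2 + 6 + 6 = 29
(Top row then right column would cost 41.)

29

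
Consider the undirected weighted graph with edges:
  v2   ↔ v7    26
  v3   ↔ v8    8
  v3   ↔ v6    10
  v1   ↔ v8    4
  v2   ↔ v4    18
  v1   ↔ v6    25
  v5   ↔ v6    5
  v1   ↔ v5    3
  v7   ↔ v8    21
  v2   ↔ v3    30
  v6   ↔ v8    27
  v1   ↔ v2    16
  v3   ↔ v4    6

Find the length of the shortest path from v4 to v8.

14

Checking several routes:
v4→v3→v6→v5→v1→v8: 6 + 10 + 5 + 3 + 4 = 28
v4→v2→v1→v8: 18 + 16 + 4 = 38
v4→v3→v8: 6 + 8 = 14
v4→v3→v6→v8: 6 + 10 + 27 = 43
v4→v3→v6→v1→v8: 6 + 10 + 25 + 4 = 45
v4→v3→v2→v1→v8: 6 + 30 + 16 + 4 = 56
Best route has total 14.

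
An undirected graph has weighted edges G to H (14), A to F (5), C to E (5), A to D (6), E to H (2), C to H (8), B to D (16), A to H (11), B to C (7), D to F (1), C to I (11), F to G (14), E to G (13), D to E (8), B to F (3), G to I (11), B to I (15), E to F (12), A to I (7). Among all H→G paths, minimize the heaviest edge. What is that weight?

11

Some routes from H to G:
H - E - D - F - A - I - G: max(2, 8, 1, 5, 7, 11) = 11
H - E - D - A - I - G: max(2, 8, 6, 7, 11) = 11
H - E - D - A - F - B - C - I - G: max(2, 8, 6, 5, 3, 7, 11, 11) = 11
H - E - D - F - B - C - I - G: max(2, 8, 1, 3, 7, 11, 11) = 11
H - E - C - I - G: max(2, 5, 11, 11) = 11
The minimum achievable maximum is 11.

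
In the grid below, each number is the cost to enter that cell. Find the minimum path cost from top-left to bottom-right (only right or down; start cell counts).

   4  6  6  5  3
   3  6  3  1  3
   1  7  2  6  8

Path [0,0]→[1,0]→[1,1]→[1,2]→[1,3]→[1,4]→[2,4]: 4 + 3 + 6 + 3 + 1 + 3 + 8 = 28.
For comparison, the top-then-right route costs 35.

28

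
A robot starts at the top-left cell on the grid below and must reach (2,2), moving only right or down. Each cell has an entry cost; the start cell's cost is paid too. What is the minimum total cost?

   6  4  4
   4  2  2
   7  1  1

One optimal route is (0,0) → (0,1) → (1,1) → (2,1) → (2,2).
Its cost is 6 + 4 + 2 + 1 + 1 = 14.
(Top row then right column would cost 17.)

14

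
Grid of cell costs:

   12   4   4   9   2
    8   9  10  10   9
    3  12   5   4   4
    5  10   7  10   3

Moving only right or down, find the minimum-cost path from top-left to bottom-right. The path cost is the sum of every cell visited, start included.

Best path: (0,0)→(0,1)→(0,2)→(1,2)→(2,2)→(2,3)→(2,4)→(3,4)
Cost: 12 + 4 + 4 + 10 + 5 + 4 + 4 + 3 = 46
For comparison, the top-then-right route costs 47.

46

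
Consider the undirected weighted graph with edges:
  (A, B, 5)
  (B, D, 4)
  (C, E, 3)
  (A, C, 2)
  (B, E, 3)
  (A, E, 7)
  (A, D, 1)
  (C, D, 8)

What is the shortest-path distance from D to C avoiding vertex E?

Routes from D to C avoiding E:
D→A→C: 1 + 2 = 3
D→B→A→C: 4 + 5 + 2 = 11
D→C: 8
Shortest: 3.

3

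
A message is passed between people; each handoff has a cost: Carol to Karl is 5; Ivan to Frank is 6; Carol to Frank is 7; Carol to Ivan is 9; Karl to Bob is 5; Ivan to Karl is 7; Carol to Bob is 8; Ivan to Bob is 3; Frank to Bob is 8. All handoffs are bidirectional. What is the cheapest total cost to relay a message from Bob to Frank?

A few of the Bob→Frank routes:
Bob - Carol - Frank: 8 + 7 = 15
Bob - Frank: 8
Bob - Ivan - Frank: 3 + 6 = 9
Bob - Karl - Carol - Frank: 5 + 5 + 7 = 17
The minimum is 8.

8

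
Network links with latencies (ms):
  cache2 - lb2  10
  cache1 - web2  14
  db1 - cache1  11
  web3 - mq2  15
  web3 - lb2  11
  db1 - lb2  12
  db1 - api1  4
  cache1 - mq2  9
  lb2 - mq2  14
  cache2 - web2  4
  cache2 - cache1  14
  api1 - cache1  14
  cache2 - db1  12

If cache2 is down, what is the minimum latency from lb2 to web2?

Paths from lb2 to web2 avoiding cache2:
lb2 → web3 → mq2 → cache1 → web2: 11 + 15 + 9 + 14 = 49
lb2 → db1 → cache1 → web2: 12 + 11 + 14 = 37
lb2 → db1 → api1 → cache1 → web2: 12 + 4 + 14 + 14 = 44
lb2 → mq2 → cache1 → web2: 14 + 9 + 14 = 37
Best route has total 37 ms.

37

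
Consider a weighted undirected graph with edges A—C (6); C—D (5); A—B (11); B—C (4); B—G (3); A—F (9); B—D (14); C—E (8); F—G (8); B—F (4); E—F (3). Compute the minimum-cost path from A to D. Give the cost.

11

A few of the A→D routes:
A-F-B-C-D: 9 + 4 + 4 + 5 = 22
A-F-E-C-D: 9 + 3 + 8 + 5 = 25
A-B-C-D: 11 + 4 + 5 = 20
A-B-D: 11 + 14 = 25
A-C-D: 6 + 5 = 11
A-C-B-D: 6 + 4 + 14 = 24
Best route has total 11.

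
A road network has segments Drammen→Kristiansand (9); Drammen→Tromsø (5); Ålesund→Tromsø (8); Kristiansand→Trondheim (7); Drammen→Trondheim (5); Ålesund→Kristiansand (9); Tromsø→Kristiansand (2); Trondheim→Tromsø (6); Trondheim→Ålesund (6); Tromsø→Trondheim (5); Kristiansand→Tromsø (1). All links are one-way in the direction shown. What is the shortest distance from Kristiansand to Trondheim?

Candidate routes:
Kristiansand→Trondheim: 7
Kristiansand→Tromsø→Trondheim: 1 + 5 = 6
Shortest: 6 mi.

6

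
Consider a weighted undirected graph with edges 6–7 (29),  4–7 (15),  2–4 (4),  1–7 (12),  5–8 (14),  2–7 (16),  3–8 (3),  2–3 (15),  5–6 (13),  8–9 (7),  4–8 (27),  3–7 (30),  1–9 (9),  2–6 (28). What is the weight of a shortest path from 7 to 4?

Some routes from 7 to 4:
7 - 1 - 9 - 8 - 3 - 2 - 4: 12 + 9 + 7 + 3 + 15 + 4 = 50
7 - 2 - 4: 16 + 4 = 20
7 - 3 - 2 - 4: 30 + 15 + 4 = 49
7 - 3 - 8 - 4: 30 + 3 + 27 = 60
7 - 4: 15
7 - 1 - 9 - 8 - 4: 12 + 9 + 7 + 27 = 55
The minimum is 15.

15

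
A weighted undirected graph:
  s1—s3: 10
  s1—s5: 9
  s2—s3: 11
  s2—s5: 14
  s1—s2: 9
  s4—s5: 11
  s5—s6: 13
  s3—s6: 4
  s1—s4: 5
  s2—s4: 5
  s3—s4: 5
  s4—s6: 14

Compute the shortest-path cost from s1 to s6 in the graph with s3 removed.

19

Comparing a few candidate routes:
s1-s2-s4-s6: 9 + 5 + 14 = 28
s1-s5-s6: 9 + 13 = 22
s1-s4-s6: 5 + 14 = 19
The minimum is 19.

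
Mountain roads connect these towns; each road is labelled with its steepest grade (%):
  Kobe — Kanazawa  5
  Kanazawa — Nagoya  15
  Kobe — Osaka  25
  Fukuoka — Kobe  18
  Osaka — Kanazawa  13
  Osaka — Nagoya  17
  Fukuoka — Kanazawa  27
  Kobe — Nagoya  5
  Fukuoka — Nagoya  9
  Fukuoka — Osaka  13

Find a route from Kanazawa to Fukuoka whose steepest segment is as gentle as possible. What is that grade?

9

Comparing a few candidate routes:
Kanazawa→Nagoya→Fukuoka: max(15, 9) = 15
Kanazawa→Kobe→Nagoya→Fukuoka: max(5, 5, 9) = 9
Kanazawa→Osaka→Fukuoka: max(13, 13) = 13
Kanazawa→Kobe→Nagoya→Osaka→Fukuoka: max(5, 5, 17, 13) = 17
Smallest bottleneck: 9%.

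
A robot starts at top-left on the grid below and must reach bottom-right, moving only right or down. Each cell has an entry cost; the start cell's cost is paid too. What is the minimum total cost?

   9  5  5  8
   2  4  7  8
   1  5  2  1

20

Take [0,0] → [1,0] → [2,0] → [2,1] → [2,2] → [2,3] for a total of 9 + 2 + 1 + 5 + 2 + 1 = 20.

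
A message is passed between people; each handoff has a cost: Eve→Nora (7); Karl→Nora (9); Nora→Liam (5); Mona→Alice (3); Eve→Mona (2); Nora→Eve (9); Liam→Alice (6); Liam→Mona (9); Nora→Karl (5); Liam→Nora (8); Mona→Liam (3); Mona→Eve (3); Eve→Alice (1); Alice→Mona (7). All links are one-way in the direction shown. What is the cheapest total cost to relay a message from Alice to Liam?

Candidate routes:
Alice - Mona - Liam: 7 + 3 = 10
Alice - Mona - Eve - Nora - Liam: 7 + 3 + 7 + 5 = 22
The minimum is 10.

10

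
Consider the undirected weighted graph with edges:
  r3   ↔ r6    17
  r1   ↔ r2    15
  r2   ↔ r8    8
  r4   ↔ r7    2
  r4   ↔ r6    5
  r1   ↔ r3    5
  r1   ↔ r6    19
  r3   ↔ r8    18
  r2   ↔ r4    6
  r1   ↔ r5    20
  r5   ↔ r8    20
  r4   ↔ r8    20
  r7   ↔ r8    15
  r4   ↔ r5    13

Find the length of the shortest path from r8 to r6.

19

Checking several routes:
r8→r2→r4→r6: 8 + 6 + 5 = 19
r8→r4→r6: 20 + 5 = 25
r8→r5→r4→r6: 20 + 13 + 5 = 38
r8→r7→r4→r6: 15 + 2 + 5 = 22
r8→r3→r6: 18 + 17 = 35
r8→r3→r1→r6: 18 + 5 + 19 = 42
Best route has total 19.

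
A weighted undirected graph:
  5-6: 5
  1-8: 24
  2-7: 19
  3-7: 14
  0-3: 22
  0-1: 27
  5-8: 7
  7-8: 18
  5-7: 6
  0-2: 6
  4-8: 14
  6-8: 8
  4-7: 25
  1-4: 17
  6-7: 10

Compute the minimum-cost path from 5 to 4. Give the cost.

21

Some routes from 5 to 4:
5-7-8-4: 6 + 18 + 14 = 38
5-7-6-8-4: 6 + 10 + 8 + 14 = 38
5-7-4: 6 + 25 = 31
5-6-7-4: 5 + 10 + 25 = 40
5-6-8-4: 5 + 8 + 14 = 27
5-8-4: 7 + 14 = 21
The minimum is 21.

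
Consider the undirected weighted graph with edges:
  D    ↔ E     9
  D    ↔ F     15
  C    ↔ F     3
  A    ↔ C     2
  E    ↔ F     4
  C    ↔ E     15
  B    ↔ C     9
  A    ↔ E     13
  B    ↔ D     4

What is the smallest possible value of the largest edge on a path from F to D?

9

Checking several routes:
F -> D: max(15) = 15
F -> C -> A -> E -> D: max(3, 2, 13, 9) = 13
F -> E -> A -> C -> B -> D: max(4, 13, 2, 9, 4) = 13
F -> C -> B -> D: max(3, 9, 4) = 9
F -> E -> D: max(4, 9) = 9
Best route has worst link 9.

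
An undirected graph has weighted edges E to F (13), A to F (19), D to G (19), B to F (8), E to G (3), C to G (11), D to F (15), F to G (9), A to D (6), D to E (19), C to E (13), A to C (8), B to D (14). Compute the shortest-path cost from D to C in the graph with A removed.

30

A few of the D→C routes:
D-G-C: 19 + 11 = 30
D-F-G-C: 15 + 9 + 11 = 35
D-E-G-C: 19 + 3 + 11 = 33
D-E-C: 19 + 13 = 32
D-F-G-E-C: 15 + 9 + 3 + 13 = 40
D-G-E-C: 19 + 3 + 13 = 35
Shortest: 30.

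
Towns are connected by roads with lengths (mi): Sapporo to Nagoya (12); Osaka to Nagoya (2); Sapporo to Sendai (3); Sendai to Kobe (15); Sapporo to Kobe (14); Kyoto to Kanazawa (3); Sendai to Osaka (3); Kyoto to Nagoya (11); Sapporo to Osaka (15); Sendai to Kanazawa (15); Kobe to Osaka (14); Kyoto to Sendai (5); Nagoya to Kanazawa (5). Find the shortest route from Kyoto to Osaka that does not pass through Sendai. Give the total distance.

10

Paths from Kyoto to Osaka avoiding Sendai:
Kyoto→Nagoya→Sapporo→Osaka: 11 + 12 + 15 = 38
Kyoto→Nagoya→Sapporo→Kobe→Osaka: 11 + 12 + 14 + 14 = 51
Kyoto→Nagoya→Osaka: 11 + 2 = 13
Kyoto→Kanazawa→Nagoya→Osaka: 3 + 5 + 2 = 10
Kyoto→Kanazawa→Nagoya→Sapporo→Kobe→Osaka: 3 + 5 + 12 + 14 + 14 = 48
Kyoto→Kanazawa→Nagoya→Sapporo→Osaka: 3 + 5 + 12 + 15 = 35
Shortest: 10 mi.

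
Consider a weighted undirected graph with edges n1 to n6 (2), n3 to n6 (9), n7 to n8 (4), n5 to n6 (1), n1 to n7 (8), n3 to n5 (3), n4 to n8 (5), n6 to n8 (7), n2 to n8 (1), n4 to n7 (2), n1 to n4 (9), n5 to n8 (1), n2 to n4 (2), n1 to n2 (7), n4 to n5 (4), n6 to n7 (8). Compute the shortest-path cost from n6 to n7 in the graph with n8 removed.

Comparing a few candidate routes:
n6 → n1 → n7: 2 + 8 = 10
n6 → n5 → n4 → n7: 1 + 4 + 2 = 7
n6 → n7: 8
n6 → n1 → n2 → n4 → n7: 2 + 7 + 2 + 2 = 13
n6 → n1 → n4 → n7: 2 + 9 + 2 = 13
The minimum is 7.

7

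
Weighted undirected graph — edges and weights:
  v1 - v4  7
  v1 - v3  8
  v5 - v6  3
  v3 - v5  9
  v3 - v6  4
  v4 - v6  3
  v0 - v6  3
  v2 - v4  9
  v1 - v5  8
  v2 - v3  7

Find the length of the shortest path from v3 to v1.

8

Checking several routes:
v3 - v1: 8
v3 - v6 - v4 - v1: 4 + 3 + 7 = 14
v3 - v6 - v5 - v1: 4 + 3 + 8 = 15
Best route has total 8.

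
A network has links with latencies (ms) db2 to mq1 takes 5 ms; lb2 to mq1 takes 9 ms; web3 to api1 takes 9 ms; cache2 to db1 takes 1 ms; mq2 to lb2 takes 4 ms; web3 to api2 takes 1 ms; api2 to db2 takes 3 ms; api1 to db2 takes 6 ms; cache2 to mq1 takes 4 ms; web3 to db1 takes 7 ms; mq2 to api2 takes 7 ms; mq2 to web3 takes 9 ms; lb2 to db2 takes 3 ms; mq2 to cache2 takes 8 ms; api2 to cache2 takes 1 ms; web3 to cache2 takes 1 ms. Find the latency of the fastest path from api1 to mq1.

Checking several routes:
api1 → web3 → cache2 → mq1: 9 + 1 + 4 = 14
api1 → db2 → api2 → cache2 → mq1: 6 + 3 + 1 + 4 = 14
api1 → db2 → mq1: 6 + 5 = 11
The minimum is 11 ms.

11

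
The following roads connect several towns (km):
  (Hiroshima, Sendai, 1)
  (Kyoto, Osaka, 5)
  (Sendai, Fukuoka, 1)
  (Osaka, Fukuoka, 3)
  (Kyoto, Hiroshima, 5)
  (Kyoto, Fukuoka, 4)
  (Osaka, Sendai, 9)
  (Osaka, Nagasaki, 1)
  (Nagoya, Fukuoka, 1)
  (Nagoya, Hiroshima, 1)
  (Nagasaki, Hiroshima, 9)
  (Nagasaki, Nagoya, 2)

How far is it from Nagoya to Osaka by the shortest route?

3

Some routes from Nagoya to Osaka:
Nagoya → Fukuoka → Osaka: 1 + 3 = 4
Nagoya → Nagasaki → Osaka: 2 + 1 = 3
Nagoya → Hiroshima → Sendai → Fukuoka → Osaka: 1 + 1 + 1 + 3 = 6
Shortest: 3 km.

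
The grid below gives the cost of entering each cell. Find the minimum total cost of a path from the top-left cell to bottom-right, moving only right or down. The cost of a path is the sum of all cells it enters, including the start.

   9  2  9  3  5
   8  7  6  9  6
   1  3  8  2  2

33

Best path: (0,0) -> (0,1) -> (1,1) -> (2,1) -> (2,2) -> (2,3) -> (2,4)
Cost: 9 + 2 + 7 + 3 + 8 + 2 + 2 = 33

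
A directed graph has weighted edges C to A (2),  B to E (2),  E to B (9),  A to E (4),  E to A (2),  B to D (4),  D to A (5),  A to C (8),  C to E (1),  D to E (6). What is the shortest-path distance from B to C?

12

Paths from B to C:
B→D→E→A→C: 4 + 6 + 2 + 8 = 20
B→E→A→C: 2 + 2 + 8 = 12
B→D→A→C: 4 + 5 + 8 = 17
The minimum is 12.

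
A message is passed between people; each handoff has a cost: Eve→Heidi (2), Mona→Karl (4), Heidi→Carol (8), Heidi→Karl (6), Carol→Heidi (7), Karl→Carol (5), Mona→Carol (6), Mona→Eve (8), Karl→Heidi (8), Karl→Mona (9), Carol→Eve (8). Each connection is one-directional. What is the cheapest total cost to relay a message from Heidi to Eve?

16

Routes from Heidi to Eve:
Heidi -> Karl -> Carol -> Eve: 6 + 5 + 8 = 19
Heidi -> Karl -> Mona -> Eve: 6 + 9 + 8 = 23
Heidi -> Karl -> Mona -> Carol -> Eve: 6 + 9 + 6 + 8 = 29
Heidi -> Carol -> Eve: 8 + 8 = 16
Shortest: 16.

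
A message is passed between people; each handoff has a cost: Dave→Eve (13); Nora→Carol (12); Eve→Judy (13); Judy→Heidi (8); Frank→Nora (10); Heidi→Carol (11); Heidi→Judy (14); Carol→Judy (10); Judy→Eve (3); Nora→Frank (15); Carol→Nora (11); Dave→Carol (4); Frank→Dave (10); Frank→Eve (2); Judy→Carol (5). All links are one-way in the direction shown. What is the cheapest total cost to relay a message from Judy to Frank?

Routes from Judy to Frank:
Judy -> Heidi -> Carol -> Nora -> Frank: 8 + 11 + 11 + 15 = 45
Judy -> Carol -> Nora -> Frank: 5 + 11 + 15 = 31
The minimum is 31.

31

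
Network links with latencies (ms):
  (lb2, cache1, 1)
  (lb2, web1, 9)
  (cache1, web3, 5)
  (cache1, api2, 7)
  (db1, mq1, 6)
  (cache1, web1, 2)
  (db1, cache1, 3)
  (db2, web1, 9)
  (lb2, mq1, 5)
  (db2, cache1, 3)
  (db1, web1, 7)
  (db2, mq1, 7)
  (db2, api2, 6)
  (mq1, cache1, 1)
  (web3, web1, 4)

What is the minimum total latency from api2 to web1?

Some routes from api2 to web1:
api2 - db2 - cache1 - web1: 6 + 3 + 2 = 11
api2 - cache1 - web1: 7 + 2 = 9
api2 - db2 - web1: 6 + 9 = 15
Shortest: 9 ms.

9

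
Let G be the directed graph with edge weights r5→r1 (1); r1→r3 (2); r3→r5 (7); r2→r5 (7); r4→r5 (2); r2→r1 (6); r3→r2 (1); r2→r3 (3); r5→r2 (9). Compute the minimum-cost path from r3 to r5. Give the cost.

Candidate routes:
r3→r2→r5: 1 + 7 = 8
r3→r5: 7
The minimum is 7.

7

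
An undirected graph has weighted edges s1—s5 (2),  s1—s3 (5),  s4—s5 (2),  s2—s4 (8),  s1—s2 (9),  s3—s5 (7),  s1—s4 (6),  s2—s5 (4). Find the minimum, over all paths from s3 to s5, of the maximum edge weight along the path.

A few of the s3→s5 routes:
s3-s1-s4-s2-s5: max(5, 6, 8, 4) = 8
s3-s5: max(7) = 7
s3-s1-s4-s5: max(5, 6, 2) = 6
s3-s1-s5: max(5, 2) = 5
The minimum achievable maximum is 5.

5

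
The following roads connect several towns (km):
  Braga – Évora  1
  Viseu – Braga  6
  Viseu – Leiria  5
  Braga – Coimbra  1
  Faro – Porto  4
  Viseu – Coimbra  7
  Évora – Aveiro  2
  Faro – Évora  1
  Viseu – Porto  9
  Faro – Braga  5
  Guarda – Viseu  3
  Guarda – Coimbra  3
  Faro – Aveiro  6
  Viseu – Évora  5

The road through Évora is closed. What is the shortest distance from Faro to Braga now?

Comparing a few candidate routes:
Faro → Porto → Viseu → Braga: 4 + 9 + 6 = 19
Faro → Porto → Viseu → Guarda → Coimbra → Braga: 4 + 9 + 3 + 3 + 1 = 20
Faro → Braga: 5
Shortest: 5 km.

5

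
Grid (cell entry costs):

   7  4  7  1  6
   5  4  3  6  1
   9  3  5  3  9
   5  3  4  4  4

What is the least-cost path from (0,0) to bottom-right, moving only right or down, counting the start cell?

33

Path r0c0 -> r0c1 -> r1c1 -> r2c1 -> r3c1 -> r3c2 -> r3c3 -> r3c4: 7 + 4 + 4 + 3 + 3 + 4 + 4 + 4 = 33.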